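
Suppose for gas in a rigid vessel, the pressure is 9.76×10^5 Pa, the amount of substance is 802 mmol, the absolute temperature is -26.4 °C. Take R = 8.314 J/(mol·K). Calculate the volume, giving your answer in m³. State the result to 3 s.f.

0.00169 m³

From the ideal-gas law: V = nRT/P.
P = 9.76×10^5 Pa; n = 802 mmol = 0.8020 mol; T = -26.4 °C = 246.7 K; R = 8.314 J/(mol·K).
V = 0.001686 m³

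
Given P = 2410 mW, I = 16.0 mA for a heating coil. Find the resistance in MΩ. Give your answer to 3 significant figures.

Rearranging: R = P/I².
P = 2410 mW = 2.410 W; I = 16.0 mA = 0.01600 A.
R = 9414 Ω
9414 Ω × (1 MΩ / 1.000×10^6 Ω) = 0.009414 MΩ

0.00941 MΩ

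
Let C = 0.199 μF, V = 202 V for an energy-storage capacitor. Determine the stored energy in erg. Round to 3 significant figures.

40600 erg

E is given directly by: E = ½CV².
C = 0.199 μF = 1.990×10^-7 F; V = 202 V.
E = 0.004060 J
0.004060 J × (1 erg / 1.000×10^-7 J) = 40600 erg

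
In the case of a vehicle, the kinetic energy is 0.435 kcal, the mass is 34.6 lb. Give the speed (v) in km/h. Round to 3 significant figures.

Rearranging: v = √(2·KE/m).
KE = 0.435 kcal = 1820 J; m = 34.6 lb = 15.69 kg.
v = 15.23 m/s
15.23 m/s × (1 km/h / 0.2778 m/s) = 54.83 km/h

54.8 km/h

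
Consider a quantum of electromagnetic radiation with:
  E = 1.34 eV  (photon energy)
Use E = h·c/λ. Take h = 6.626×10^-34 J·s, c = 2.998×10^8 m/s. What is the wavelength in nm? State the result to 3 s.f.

Rearranging E = h·c/λ for λ: λ = hc/E.
E = 1.34 eV = 2.147×10^-19 J; h = 6.626×10^-34 J·s; c = 2.998×10^8 m/s.
λ = 9.253×10^-7 m
9.253×10^-7 m × (1 nm / 1.000×10^-9 m) = 925.3 nm

925 nm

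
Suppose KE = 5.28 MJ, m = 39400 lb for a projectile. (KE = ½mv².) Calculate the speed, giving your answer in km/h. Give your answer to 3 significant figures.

87.5 km/h

Rearranging KE = ½mv² for v: v = √(2·KE/m).
KE = 5.28 MJ = 5.280×10^6 J; m = 39400 lb = 17872 kg.
v = 24.31 m/s
24.31 m/s × (1 km/h / 0.2778 m/s) = 87.51 km/h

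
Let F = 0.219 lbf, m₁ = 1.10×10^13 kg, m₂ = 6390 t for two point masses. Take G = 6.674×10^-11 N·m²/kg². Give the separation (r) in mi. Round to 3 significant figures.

43.1 mi

From Newton's law of gravitation: r = √(G·m₁m₂/F).
F = 0.219 lbf = 0.9742 N; m₁ = 1.10×10^13 kg; m₂ = 6390 t = 6.390×10^6 kg; G = 6.674×10^-11 N·m²/kg².
r = 69394 m
69394 m × (1 mi / 1609 m) = 43.12 mi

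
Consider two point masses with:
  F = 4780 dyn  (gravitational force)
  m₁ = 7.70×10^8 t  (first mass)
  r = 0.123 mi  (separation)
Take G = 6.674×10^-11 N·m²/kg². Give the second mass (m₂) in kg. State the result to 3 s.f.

36.4 kg

From Newton's law of gravitation: m₂ = F·r²/(G·m₁).
F = 4780 dyn = 0.04780 N; m₁ = 7.70×10^8 t = 7.700×10^11 kg; r = 0.123 mi = 197.9 m; G = 6.674×10^-11 N·m²/kg².
m₂ = 36.45 kg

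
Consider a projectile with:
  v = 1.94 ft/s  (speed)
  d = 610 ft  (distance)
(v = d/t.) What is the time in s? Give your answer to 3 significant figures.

Rearranging v = d/t for t: t = d/v.
v = 1.94 ft/s = 0.5913 m/s; d = 610 ft = 185.9 m.
t = 314.4 s

314 s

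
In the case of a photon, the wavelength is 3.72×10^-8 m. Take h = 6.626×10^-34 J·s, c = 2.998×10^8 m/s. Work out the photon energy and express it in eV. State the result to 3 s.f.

33.3 eV

E is given directly by: E = hc/λ.
λ = 3.72×10^-8 m; h = 6.626×10^-34 J·s; c = 2.998×10^8 m/s.
E = 5.340×10^-18 J
5.340×10^-18 J × (1 eV / 1.602×10^-19 J) = 33.33 eV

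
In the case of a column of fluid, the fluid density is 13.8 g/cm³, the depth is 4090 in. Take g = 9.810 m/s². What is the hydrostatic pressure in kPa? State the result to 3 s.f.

14100 kPa

Directly: P = ρgh.
ρ = 13.8 g/cm³ = 13800 kg/m³; h = 4090 in = 103.9 m; g = 9.810 m/s².
P = 1.406×10^7 Pa  (the unit combination reduces to kg/(m·s²) = Pa)
1.406×10^7 Pa × (1 kPa / 1000 Pa) = 14064 kPa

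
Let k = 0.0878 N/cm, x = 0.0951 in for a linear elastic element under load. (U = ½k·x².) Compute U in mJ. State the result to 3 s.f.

Directly: U = ½kx².
k = 0.0878 N/cm = 8.780 N/m; x = 0.0951 in = 0.002416 m.
U = 2.561×10^-5 J
2.561×10^-5 J × (1 mJ / 0.001000 J) = 0.02561 mJ

0.0256 mJ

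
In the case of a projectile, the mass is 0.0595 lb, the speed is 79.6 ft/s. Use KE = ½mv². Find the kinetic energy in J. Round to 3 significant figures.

KE is given directly by: KE = ½mv².
m = 0.0595 lb = 0.02699 kg; v = 79.6 ft/s = 24.26 m/s.
KE = 7.943 J

7.94 J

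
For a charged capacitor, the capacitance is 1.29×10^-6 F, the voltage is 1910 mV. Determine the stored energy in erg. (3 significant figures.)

23.5 erg

Directly: E = ½CV².
C = 1.29×10^-6 F; V = 1910 mV = 1.910 V.
E = 2.353×10^-6 J  (the unit combination reduces to kg·m²/s² = J)
2.353×10^-6 J × (1 erg / 1.000×10^-7 J) = 23.53 erg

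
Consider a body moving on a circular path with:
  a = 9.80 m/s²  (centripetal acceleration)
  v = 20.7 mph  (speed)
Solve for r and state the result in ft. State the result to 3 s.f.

Rearranging a = v²/r for r: r = v²/a.
a = 9.80 m/s²; v = 20.7 mph = 9.254 m/s.
r = 8.738 m
8.738 m × (1 ft / 0.3048 m) = 28.67 ft

28.7 ft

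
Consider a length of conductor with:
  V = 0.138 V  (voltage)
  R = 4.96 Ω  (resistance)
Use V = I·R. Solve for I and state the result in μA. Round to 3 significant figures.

27800 μA

Solving V = I·R for I: I = V/R.
V = 0.138 V; R = 4.96 Ω.
I = 0.02782 A
0.02782 A × (1 μA / 1.000×10^-6 A) = 27823 μA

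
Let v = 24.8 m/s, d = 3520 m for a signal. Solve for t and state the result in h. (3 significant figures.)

Rearranging v = d/t for t: t = d/v.
v = 24.8 m/s; d = 3520 m.
t = 141.9 s
141.9 s × (1 h / 3600 s) = 0.03943 h

0.0394 h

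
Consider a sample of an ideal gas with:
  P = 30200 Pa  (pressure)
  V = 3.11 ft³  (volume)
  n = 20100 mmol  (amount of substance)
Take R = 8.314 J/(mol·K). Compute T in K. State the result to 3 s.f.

From the ideal-gas law: T = PV/(nR).
P = 30200 Pa; V = 3.11 ft³ = 0.08807 m³; n = 20100 mmol = 20.10 mol; R = 8.314 J/(mol·K).
T = 15.91 K

15.9 K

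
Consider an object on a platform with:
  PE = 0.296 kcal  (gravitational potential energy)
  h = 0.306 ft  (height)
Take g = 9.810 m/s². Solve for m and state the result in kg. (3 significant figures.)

Rearranging PE = m·g·h for m: m = PE/(g·h).
PE = 0.296 kcal = 1238 J; h = 0.306 ft = 0.09327 m; g = 9.810 m/s².
m = 1354 kg

1350 kg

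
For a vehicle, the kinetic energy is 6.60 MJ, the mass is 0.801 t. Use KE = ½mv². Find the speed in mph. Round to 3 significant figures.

Solving KE = ½mv² for v: v = √(2·KE/m).
KE = 6.60 MJ = 6.600×10^6 J; m = 0.801 t = 801.0 kg.
v = 128.4 m/s
128.4 m/s × (1 mph / 0.4470 m/s) = 287.2 mph

287 mph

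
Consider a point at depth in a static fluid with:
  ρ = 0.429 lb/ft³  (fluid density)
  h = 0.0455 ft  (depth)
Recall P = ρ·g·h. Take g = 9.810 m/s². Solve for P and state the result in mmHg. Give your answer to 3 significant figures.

Directly: P = ρgh.
ρ = 0.429 lb/ft³ = 6.872 kg/m³; h = 0.0455 ft = 0.01387 m; g = 9.810 m/s².
P = 0.9349 Pa  (the unit combination reduces to kg/(m·s²) = Pa)
0.9349 Pa × (1 mmHg / 133.3 Pa) = 0.007012 mmHg

0.00701 mmHg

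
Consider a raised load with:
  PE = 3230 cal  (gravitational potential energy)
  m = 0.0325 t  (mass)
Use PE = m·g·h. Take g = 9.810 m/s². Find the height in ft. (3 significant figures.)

Rearranging: h = PE/(m·g).
PE = 3230 cal = 13514 J; m = 0.0325 t = 32.50 kg; g = 9.810 m/s².
h = 42.39 m
42.39 m × (1 ft / 0.3048 m) = 139.1 ft

139 ft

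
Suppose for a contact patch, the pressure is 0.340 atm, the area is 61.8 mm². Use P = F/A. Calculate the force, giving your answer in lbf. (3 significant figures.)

Rearranging: F = P·A.
P = 0.340 atm = 34450 Pa; A = 61.8 mm² = 6.180×10^-5 m².
F = 2.129 N  (the unit combination reduces to kg·m/s² = N)
2.129 N × (1 lbf / 4.448 N) = 0.4786 lbf

0.479 lbf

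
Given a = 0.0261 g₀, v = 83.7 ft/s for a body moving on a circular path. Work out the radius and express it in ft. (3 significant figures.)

8340 ft

Solving a = v²/r for r: r = v²/a.
a = 0.0261 g₀ = 0.2560 m/s²; v = 83.7 ft/s = 25.51 m/s.
r = 2543 m
2543 m × (1 ft / 0.3048 m) = 8343 ft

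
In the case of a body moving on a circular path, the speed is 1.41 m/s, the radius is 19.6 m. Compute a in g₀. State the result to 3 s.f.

Directly: a = v²/r.
v = 1.41 m/s; r = 19.6 m.
a = 0.1014 m/s²
0.1014 m/s² × (1 g₀ / 9.807 m/s²) = 0.01034 g₀

0.0103 g₀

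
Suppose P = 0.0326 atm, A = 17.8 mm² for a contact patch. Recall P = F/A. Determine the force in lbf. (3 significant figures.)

0.0132 lbf

Solving P = F/A for F: F = P·A.
P = 0.0326 atm = 3303 Pa; A = 17.8 mm² = 1.780×10^-5 m².
F = 0.05880 N
0.05880 N × (1 lbf / 4.448 N) = 0.01322 lbf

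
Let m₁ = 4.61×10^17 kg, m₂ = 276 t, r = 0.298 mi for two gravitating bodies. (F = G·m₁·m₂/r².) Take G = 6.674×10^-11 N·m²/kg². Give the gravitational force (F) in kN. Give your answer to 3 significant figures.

36900 kN

Directly: F = Gm₁m₂/r².
m₁ = 4.61×10^17 kg; m₂ = 276 t = 2.760×10^5 kg; r = 0.298 mi = 479.6 m; G = 6.674×10^-11 N·m²/kg².
F = 3.692×10^7 N
3.692×10^7 N × (1 kN / 1000 N) = 36920 kN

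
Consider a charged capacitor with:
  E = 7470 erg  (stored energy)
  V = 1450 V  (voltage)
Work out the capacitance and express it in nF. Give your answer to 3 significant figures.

Rearranging: C = 2E/V².
E = 7470 erg = 7.470×10^-4 J; V = 1450 V.
C = 7.106×10^-10 F
7.106×10^-10 F × (1 nF / 1.000×10^-9 F) = 0.7106 nF

0.711 nF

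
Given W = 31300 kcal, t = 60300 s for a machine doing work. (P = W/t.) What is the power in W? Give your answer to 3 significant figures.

Directly: P = W/t.
W = 31300 kcal = 1.310×10^8 J; t = 60300 s.
P = 2172 W  (the unit combination reduces to kg·m²/s³ = W)

2170 W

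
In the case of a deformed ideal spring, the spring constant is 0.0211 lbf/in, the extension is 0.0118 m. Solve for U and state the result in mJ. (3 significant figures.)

0.257 mJ

Directly: U = ½kx².
k = 0.0211 lbf/in = 3.695 N/m; x = 0.0118 m.
U = 2.573×10^-4 J  (the unit combination reduces to kg·m²/s² = J)
2.573×10^-4 J × (1 mJ / 0.001000 J) = 0.2573 mJ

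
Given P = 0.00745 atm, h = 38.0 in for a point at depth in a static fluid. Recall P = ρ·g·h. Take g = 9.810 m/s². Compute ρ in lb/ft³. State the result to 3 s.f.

4.98 lb/ft³

Rearranging: ρ = P/(g·h).
P = 0.00745 atm = 754.9 Pa; h = 38.0 in = 0.9652 m; g = 9.810 m/s².
ρ = 79.72 kg/m³
79.72 kg/m³ × (1 lb/ft³ / 16.02 kg/m³) = 4.977 lb/ft³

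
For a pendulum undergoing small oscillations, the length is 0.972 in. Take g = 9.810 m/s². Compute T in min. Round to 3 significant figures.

0.00525 min

T is given directly by: T = 2π√(L/g).
L = 0.972 in = 0.02469 m; g = 9.810 m/s².
T = 0.3152 s
0.3152 s × (1 min / 60.00 s) = 0.005253 min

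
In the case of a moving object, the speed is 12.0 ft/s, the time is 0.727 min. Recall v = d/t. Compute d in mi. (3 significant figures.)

0.0991 mi

Rearranging v = d/t for d: d = v·t.
v = 12.0 ft/s = 3.658 m/s; t = 0.727 min = 43.62 s.
d = 159.5 m
159.5 m × (1 mi / 1609 m) = 0.09914 mi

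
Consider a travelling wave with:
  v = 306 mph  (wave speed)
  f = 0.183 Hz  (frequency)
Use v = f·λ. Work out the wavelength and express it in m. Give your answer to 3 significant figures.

748 m

Solving v = f·λ for λ: λ = v/f.
v = 306 mph = 136.8 m/s; f = 0.183 Hz.
λ = 747.5 m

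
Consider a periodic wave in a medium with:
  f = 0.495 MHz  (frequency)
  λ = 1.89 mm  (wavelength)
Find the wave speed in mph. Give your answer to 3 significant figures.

Directly: v = fλ.
f = 0.495 MHz = 4.950×10^5 Hz; λ = 1.89 mm = 0.001890 m.
v = 935.5 m/s
935.5 m/s × (1 mph / 0.4470 m/s) = 2093 mph

2090 mph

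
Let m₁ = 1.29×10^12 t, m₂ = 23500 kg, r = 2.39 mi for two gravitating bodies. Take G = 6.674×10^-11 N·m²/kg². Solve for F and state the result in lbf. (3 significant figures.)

30.7 lbf

F is given directly by: F = Gm₁m₂/r².
m₁ = 1.29×10^12 t = 1.290×10^15 kg; m₂ = 23500 kg; r = 2.39 mi = 3846 m; G = 6.674×10^-11 N·m²/kg².
F = 136.8 N
136.8 N × (1 lbf / 4.448 N) = 30.74 lbf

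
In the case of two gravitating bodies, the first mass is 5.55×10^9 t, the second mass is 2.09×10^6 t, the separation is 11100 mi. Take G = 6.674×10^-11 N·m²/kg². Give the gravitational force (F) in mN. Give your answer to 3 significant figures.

From Newton's law of gravitation: F = Gm₁m₂/r².
m₁ = 5.55×10^9 t = 5.550×10^12 kg; m₂ = 2.09×10^6 t = 2.090×10^9 kg; r = 11100 mi = 1.786×10^7 m; G = 6.674×10^-11 N·m²/kg².
F = 0.002426 N  (the unit combination reduces to kg·m/s² = N)
0.002426 N × (1 mN / 0.001000 N) = 2.426 mN

2.43 mN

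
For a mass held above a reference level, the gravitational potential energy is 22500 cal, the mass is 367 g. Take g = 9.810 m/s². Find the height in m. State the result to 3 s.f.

26100 m

Rearranging PE = m·g·h for h: h = PE/(m·g).
PE = 22500 cal = 94140 J; m = 367 g = 0.3670 kg; g = 9.810 m/s².
h = 26148 m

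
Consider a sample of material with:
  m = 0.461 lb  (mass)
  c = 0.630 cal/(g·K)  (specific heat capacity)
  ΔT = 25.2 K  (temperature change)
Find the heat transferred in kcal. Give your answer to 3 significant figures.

Q is given directly by: Q = mcΔT.
m = 0.461 lb = 0.2091 kg; c = 0.630 cal/(g·K) = 2636 J/(kg·K); ΔT = 25.2 K.
Q = 13890 J
13890 J × (1 kcal / 4184 J) = 3.320 kcal

3.32 kcal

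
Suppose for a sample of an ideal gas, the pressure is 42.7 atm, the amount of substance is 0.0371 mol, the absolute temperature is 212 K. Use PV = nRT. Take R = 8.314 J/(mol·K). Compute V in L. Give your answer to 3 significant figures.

From the ideal-gas law: V = nRT/P.
P = 42.7 atm = 4.327×10^6 Pa; n = 0.0371 mol; T = 212 K; R = 8.314 J/(mol·K).
V = 1.511×10^-5 m³
1.511×10^-5 m³ × (1 L / 0.001000 m³) = 0.01511 L

0.0151 L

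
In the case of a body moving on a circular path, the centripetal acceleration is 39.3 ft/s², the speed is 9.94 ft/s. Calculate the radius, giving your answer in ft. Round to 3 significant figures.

Rearranging a = v²/r for r: r = v²/a.
a = 39.3 ft/s² = 11.98 m/s²; v = 9.94 ft/s = 3.030 m/s.
r = 0.7663 m
0.7663 m × (1 ft / 0.3048 m) = 2.514 ft

2.51 ft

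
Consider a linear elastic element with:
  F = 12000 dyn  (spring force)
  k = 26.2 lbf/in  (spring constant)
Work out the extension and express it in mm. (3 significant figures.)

From Hooke's law: x = F/k.
F = 12000 dyn = 0.1200 N; k = 26.2 lbf/in = 4588 N/m.
x = 2.615×10^-5 m
2.615×10^-5 m × (1 mm / 0.001000 m) = 0.02615 mm

0.0262 mm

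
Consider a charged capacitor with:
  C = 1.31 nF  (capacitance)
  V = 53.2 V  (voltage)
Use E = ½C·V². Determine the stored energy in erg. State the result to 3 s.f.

18.5 erg

E is given directly by: E = ½CV².
C = 1.31 nF = 1.310×10^-9 F; V = 53.2 V.
E = 1.854×10^-6 J  (the unit combination reduces to kg·m²/s² = J)
1.854×10^-6 J × (1 erg / 1.000×10^-7 J) = 18.54 erg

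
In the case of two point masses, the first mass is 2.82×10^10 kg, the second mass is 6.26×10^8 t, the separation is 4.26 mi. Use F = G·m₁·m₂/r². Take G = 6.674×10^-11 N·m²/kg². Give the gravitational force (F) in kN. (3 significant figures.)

From Newton's law of gravitation: F = Gm₁m₂/r².
m₁ = 2.82×10^10 kg; m₂ = 6.26×10^8 t = 6.260×10^11 kg; r = 4.26 mi = 6856 m; G = 6.674×10^-11 N·m²/kg².
F = 25066 N
25066 N × (1 kN / 1000 N) = 25.07 kN

25.1 kN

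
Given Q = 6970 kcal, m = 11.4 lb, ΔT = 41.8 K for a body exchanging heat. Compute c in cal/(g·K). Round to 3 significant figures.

32.2 cal/(g·K)

Solving Q = m·c·ΔT for c: c = Q/(m·ΔT).
Q = 6970 kcal = 2.916×10^7 J; m = 11.4 lb = 5.171 kg; ΔT = 41.8 K.
c = 1.349×10^5 J/(kg·K)
1.349×10^5 J/(kg·K) × (1 cal/(g·K) / 4184 J/(kg·K)) = 32.25 cal/(g·K)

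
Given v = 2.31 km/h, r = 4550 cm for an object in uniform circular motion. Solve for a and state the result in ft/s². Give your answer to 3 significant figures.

a is given directly by: a = v²/r.
v = 2.31 km/h = 0.6417 m/s; r = 4550 cm = 45.50 m.
a = 0.009049 m/s²
0.009049 m/s² × (1 ft/s² / 0.3048 m/s²) = 0.02969 ft/s²

0.0297 ft/s²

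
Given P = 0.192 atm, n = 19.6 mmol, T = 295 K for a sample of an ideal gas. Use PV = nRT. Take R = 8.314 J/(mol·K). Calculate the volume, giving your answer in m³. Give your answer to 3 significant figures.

0.00247 m³

From the ideal-gas law: V = nRT/P.
P = 0.192 atm = 19454 Pa; n = 19.6 mmol = 0.01960 mol; T = 295 K; R = 8.314 J/(mol·K).
V = 0.002471 m³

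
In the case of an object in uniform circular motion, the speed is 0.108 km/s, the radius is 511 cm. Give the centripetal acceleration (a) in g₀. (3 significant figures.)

Directly: a = v²/r.
v = 0.108 km/s = 108.0 m/s; r = 511 cm = 5.110 m.
a = 2283 m/s²
2283 m/s² × (1 g₀ / 9.807 m/s²) = 232.8 g₀

233 g₀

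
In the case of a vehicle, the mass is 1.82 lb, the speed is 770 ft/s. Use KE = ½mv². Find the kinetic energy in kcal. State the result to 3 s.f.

5.43 kcal

Directly: KE = ½mv².
m = 1.82 lb = 0.8255 kg; v = 770 ft/s = 234.7 m/s.
KE = 22736 J
22736 J × (1 kcal / 4184 J) = 5.434 kcal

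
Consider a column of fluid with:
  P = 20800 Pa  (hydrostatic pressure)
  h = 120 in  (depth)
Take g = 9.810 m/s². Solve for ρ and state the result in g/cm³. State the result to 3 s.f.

Solving P = ρ·g·h for ρ: ρ = P/(g·h).
P = 20800 Pa; h = 120 in = 3.048 m; g = 9.810 m/s².
ρ = 695.6 kg/m³
695.6 kg/m³ × (1 g/cm³ / 1000 kg/m³) = 0.6956 g/cm³

0.696 g/cm³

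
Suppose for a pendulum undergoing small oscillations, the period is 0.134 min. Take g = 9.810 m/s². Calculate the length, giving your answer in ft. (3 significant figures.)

52.7 ft

Rearranging T = 2π√(L/g) for L: L = g·(T/2π)².
T = 0.134 min = 8.040 s; g = 9.810 m/s².
L = 16.06 m
16.06 m × (1 ft / 0.3048 m) = 52.70 ft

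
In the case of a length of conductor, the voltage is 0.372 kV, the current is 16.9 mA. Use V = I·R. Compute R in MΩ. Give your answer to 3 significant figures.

0.0220 MΩ

Rearranging V = I·R for R: R = V/I.
V = 0.372 kV = 372.0 V; I = 16.9 mA = 0.01690 A.
R = 22012 Ω
22012 Ω × (1 MΩ / 1.000×10^6 Ω) = 0.02201 MΩ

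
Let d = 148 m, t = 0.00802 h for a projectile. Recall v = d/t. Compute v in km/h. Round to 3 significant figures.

Directly: v = d/t.
d = 148 m; t = 0.00802 h = 28.87 s.
v = 5.126 m/s
5.126 m/s × (1 km/h / 0.2778 m/s) = 18.45 km/h

18.5 km/h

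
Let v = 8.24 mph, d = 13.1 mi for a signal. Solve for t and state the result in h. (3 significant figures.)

1.59 h

Rearranging: t = d/v.
v = 8.24 mph = 3.684 m/s; d = 13.1 mi = 21082 m.
t = 5723 s
5723 s × (1 h / 3600 s) = 1.590 h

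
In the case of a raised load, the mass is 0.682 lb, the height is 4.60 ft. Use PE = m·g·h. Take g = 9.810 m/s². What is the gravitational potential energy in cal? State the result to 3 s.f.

1.02 cal

PE is given directly by: PE = mgh.
m = 0.682 lb = 0.3093 kg; h = 4.60 ft = 1.402 m; g = 9.810 m/s².
PE = 4.255 J
4.255 J × (1 cal / 4.184 J) = 1.017 cal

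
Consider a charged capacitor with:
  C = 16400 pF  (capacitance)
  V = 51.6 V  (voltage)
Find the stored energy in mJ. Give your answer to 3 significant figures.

E is given directly by: E = ½CV².
C = 16400 pF = 1.640×10^-8 F; V = 51.6 V.
E = 2.183×10^-5 J  (the unit combination reduces to kg·m²/s² = J)
2.183×10^-5 J × (1 mJ / 0.001000 J) = 0.02183 mJ

0.0218 mJ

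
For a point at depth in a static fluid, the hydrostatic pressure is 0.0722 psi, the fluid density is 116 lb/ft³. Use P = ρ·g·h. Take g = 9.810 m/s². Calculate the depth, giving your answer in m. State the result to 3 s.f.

0.0273 m

Rearranging: h = P/(ρ·g).
P = 0.0722 psi = 497.8 Pa; ρ = 116 lb/ft³ = 1858 kg/m³; g = 9.810 m/s².
h = 0.02731 m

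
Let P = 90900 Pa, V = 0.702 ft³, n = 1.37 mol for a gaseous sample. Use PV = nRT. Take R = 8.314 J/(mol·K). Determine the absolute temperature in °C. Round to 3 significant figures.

-115 °C

Rearranging PV = nRT for T: T = PV/(nR).
P = 90900 Pa; V = 0.702 ft³ = 0.01988 m³; n = 1.37 mol; R = 8.314 J/(mol·K).
T = 158.6 K
158.6 K − 273.15 = -114.5 °C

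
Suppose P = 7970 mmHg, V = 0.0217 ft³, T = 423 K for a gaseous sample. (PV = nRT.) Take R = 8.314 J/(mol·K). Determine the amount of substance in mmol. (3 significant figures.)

186 mmol

Solving PV = nRT for n: n = PV/(RT).
P = 7970 mmHg = 1.063×10^6 Pa; V = 0.0217 ft³ = 6.145×10^-4 m³; T = 423 K; R = 8.314 J/(mol·K).
n = 0.1857 mol
0.1857 mol × (1 mmol / 0.001000 mol) = 185.7 mmol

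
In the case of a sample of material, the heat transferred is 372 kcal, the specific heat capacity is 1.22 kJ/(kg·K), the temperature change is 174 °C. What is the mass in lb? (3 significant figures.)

16.2 lb

Rearranging: m = Q/(c·ΔT).
Q = 372 kcal = 1.556×10^6 J; c = 1.22 kJ/(kg·K) = 1220 J/(kg·K); ΔT = 174 °C = 174.0 K.
m = 7.332 kg
7.332 kg × (1 lb / 0.4536 kg) = 16.16 lb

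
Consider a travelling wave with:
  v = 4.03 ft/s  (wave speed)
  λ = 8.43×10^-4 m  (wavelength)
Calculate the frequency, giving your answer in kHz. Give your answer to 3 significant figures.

1.46 kHz

Rearranging v = f·λ for f: f = v/λ.
v = 4.03 ft/s = 1.228 m/s; λ = 8.43×10^-4 m.
f = 1457 Hz
1457 Hz × (1 kHz / 1000 Hz) = 1.457 kHz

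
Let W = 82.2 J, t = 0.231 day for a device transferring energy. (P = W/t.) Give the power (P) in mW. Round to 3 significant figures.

Directly: P = W/t.
W = 82.2 J; t = 0.231 day = 19958 s.
P = 0.004119 W  (the unit combination reduces to kg·m²/s³ = W)
0.004119 W × (1 mW / 0.001000 W) = 4.119 mW

4.12 mW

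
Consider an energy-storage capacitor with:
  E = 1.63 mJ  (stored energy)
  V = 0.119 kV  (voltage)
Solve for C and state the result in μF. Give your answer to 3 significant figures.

Solving E = ½C·V² for C: C = 2E/V².
E = 1.63 mJ = 0.001630 J; V = 0.119 kV = 119.0 V.
C = 2.302×10^-7 F
2.302×10^-7 F × (1 μF / 1.000×10^-6 F) = 0.2302 μF

0.230 μF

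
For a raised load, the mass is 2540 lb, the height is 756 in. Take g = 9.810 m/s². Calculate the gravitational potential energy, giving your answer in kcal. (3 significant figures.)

PE is given directly by: PE = mgh.
m = 2540 lb = 1152 kg; h = 756 in = 19.20 m; g = 9.810 m/s².
PE = 2.170×10^5 J
2.170×10^5 J × (1 kcal / 4184 J) = 51.87 kcal

51.9 kcal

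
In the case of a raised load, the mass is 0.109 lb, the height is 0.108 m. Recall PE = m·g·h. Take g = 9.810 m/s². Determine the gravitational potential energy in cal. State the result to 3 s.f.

0.0125 cal

PE is given directly by: PE = mgh.
m = 0.109 lb = 0.04944 kg; h = 0.108 m; g = 9.810 m/s².
PE = 0.05238 J  (the unit combination reduces to kg·m²/s² = J)
0.05238 J × (1 cal / 4.184 J) = 0.01252 cal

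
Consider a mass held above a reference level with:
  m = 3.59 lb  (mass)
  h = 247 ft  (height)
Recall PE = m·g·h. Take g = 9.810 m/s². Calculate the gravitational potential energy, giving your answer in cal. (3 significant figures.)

PE is given directly by: PE = mgh.
m = 3.59 lb = 1.628 kg; h = 247 ft = 75.29 m; g = 9.810 m/s².
PE = 1203 J
1203 J × (1 cal / 4.184 J) = 287.4 cal

287 cal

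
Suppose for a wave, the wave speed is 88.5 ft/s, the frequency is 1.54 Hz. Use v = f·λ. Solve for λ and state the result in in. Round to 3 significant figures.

Rearranging v = f·λ for λ: λ = v/f.
v = 88.5 ft/s = 26.97 m/s; f = 1.54 Hz.
λ = 17.52 m
17.52 m × (1 in / 0.02540 m) = 689.6 in

690 in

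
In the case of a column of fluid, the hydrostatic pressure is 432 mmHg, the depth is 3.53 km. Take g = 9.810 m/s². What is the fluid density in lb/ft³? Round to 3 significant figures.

0.104 lb/ft³

Rearranging P = ρ·g·h for ρ: ρ = P/(g·h).
P = 432 mmHg = 57595 Pa; h = 3.53 km = 3530 m; g = 9.810 m/s².
ρ = 1.663 kg/m³
1.663 kg/m³ × (1 lb/ft³ / 16.02 kg/m³) = 0.1038 lb/ft³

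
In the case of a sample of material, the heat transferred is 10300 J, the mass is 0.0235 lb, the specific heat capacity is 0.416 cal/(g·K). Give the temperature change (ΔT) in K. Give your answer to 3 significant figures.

555 K

Solving Q = m·c·ΔT for ΔT: ΔT = Q/(m·c).
Q = 10300 J; m = 0.0235 lb = 0.01066 kg; c = 0.416 cal/(g·K) = 1741 J/(kg·K).
ΔT = 555.2 K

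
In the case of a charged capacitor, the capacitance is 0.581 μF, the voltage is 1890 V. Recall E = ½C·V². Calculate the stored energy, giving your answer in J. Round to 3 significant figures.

Directly: E = ½CV².
C = 0.581 μF = 5.810×10^-7 F; V = 1890 V.
E = 1.038 J

1.04 J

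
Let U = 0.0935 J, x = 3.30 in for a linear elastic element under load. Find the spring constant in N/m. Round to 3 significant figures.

Rearranging: k = 2U/x².
U = 0.0935 J; x = 3.30 in = 0.08382 m.
k = 26.62 N/m

26.6 N/m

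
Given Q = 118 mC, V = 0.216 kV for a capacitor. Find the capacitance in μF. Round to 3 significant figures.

C is given directly by: C = Q/V.
Q = 118 mC = 0.1180 C; V = 0.216 kV = 216.0 V.
C = 5.463×10^-4 F
5.463×10^-4 F × (1 μF / 1.000×10^-6 F) = 546.3 μF

546 μF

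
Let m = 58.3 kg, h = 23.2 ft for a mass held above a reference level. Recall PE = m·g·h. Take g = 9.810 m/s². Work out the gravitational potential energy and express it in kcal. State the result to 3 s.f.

0.967 kcal

Directly: PE = mgh.
m = 58.3 kg; h = 23.2 ft = 7.071 m; g = 9.810 m/s².
PE = 4044 J  (the unit combination reduces to kg·m²/s² = J)
4044 J × (1 kcal / 4184 J) = 0.9666 kcal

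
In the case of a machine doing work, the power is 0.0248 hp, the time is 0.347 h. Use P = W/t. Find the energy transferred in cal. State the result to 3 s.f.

5520 cal

Solving P = W/t for W: W = P·t.
P = 0.0248 hp = 18.49 W; t = 0.347 h = 1249 s.
W = 23102 J
23102 J × (1 cal / 4.184 J) = 5521 cal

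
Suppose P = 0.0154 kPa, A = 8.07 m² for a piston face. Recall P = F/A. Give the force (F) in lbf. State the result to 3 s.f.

27.9 lbf

Rearranging P = F/A for F: F = P·A.
P = 0.0154 kPa = 15.40 Pa; A = 8.07 m².
F = 124.3 N
124.3 N × (1 lbf / 4.448 N) = 27.94 lbf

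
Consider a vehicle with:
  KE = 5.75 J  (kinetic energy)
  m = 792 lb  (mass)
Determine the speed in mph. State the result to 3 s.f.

Rearranging: v = √(2·KE/m).
KE = 5.75 J; m = 792 lb = 359.2 kg.
v = 0.1789 m/s
0.1789 m/s × (1 mph / 0.4470 m/s) = 0.4002 mph

0.400 mph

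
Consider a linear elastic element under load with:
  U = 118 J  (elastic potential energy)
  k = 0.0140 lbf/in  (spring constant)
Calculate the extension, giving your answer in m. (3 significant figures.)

9.81 m

Rearranging: x = √(2U/k).
U = 118 J; k = 0.0140 lbf/in = 2.452 N/m.
x = 9.811 m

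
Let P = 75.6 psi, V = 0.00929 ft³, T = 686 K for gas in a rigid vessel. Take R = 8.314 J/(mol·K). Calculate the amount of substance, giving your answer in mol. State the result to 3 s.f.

From the ideal-gas law: n = PV/(RT).
P = 75.6 psi = 5.212×10^5 Pa; V = 0.00929 ft³ = 2.631×10^-4 m³; T = 686 K; R = 8.314 J/(mol·K).
n = 0.02404 mol

0.0240 mol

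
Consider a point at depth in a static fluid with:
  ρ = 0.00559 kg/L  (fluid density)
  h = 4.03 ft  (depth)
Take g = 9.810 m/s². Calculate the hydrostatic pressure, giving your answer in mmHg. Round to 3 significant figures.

0.505 mmHg

P is given directly by: P = ρgh.
ρ = 0.00559 kg/L = 5.590 kg/m³; h = 4.03 ft = 1.228 m; g = 9.810 m/s².
P = 67.36 Pa  (the unit combination reduces to kg/(m·s²) = Pa)
67.36 Pa × (1 mmHg / 133.3 Pa) = 0.5052 mmHg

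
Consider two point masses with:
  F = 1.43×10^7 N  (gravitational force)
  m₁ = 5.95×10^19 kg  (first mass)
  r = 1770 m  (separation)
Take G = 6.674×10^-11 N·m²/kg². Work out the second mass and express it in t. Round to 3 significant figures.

From Newton's law of gravitation: m₂ = F·r²/(G·m₁).
F = 1.43×10^7 N; m₁ = 5.95×10^19 kg; r = 1770 m; G = 6.674×10^-11 N·m²/kg².
m₂ = 11282 kg
11282 kg × (1 t / 1000 kg) = 11.28 t

11.3 t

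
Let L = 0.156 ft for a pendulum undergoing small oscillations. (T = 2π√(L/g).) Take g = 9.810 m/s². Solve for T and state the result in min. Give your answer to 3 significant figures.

0.00729 min

Directly: T = 2π√(L/g).
L = 0.156 ft = 0.04755 m; g = 9.810 m/s².
T = 0.4374 s
0.4374 s × (1 min / 60.00 s) = 0.007291 min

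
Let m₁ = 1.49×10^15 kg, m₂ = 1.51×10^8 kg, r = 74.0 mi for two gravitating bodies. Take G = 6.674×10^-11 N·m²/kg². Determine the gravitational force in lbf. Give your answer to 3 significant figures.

238 lbf

From Newton's law of gravitation: F = Gm₁m₂/r².
m₁ = 1.49×10^15 kg; m₂ = 1.51×10^8 kg; r = 74.0 mi = 1.191×10^5 m; G = 6.674×10^-11 N·m²/kg².
F = 1059 N
1059 N × (1 lbf / 4.448 N) = 238.0 lbf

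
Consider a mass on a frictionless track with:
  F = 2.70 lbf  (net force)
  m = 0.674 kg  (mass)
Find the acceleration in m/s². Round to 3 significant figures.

Rearranging: a = F/m.
F = 2.70 lbf = 12.01 N; m = 0.674 kg.
a = 17.82 m/s²

17.8 m/s²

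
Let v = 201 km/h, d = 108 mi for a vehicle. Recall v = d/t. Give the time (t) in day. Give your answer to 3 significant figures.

0.0360 day

Solving v = d/t for t: t = d/v.
v = 201 km/h = 55.83 m/s; d = 108 mi = 1.738×10^5 m.
t = 3113 s
3113 s × (1 day / 86400 s) = 0.03603 day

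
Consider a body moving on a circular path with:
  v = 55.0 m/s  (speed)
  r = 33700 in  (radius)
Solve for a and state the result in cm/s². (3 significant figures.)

353 cm/s²

a is given directly by: a = v²/r.
v = 55.0 m/s; r = 33700 in = 856.0 m.
a = 3.534 m/s²
3.534 m/s² × (1 cm/s² / 0.01000 m/s²) = 353.4 cm/s²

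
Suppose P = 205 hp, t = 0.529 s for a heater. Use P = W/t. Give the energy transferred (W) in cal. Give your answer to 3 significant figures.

19300 cal

Rearranging P = W/t for W: W = P·t.
P = 205 hp = 1.529×10^5 W; t = 0.529 s.
W = 80867 J  (the unit combination reduces to kg·m²/s² = J)
80867 J × (1 cal / 4.184 J) = 19328 cal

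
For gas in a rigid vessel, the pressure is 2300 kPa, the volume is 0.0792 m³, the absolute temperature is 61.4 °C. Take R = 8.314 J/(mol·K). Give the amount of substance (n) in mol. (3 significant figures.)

65.5 mol

Solving PV = nRT for n: n = PV/(RT).
P = 2300 kPa = 2.300×10^6 Pa; V = 0.0792 m³; T = 61.4 °C = 334.5 K; R = 8.314 J/(mol·K).
n = 65.49 mol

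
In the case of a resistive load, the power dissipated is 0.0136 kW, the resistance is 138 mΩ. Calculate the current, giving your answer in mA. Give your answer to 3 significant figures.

9930 mA

Solving P = I²R for I: I = √(P/R).
P = 0.0136 kW = 13.60 W; R = 138 mΩ = 0.1380 Ω.
I = 9.927 A
9.927 A × (1 mA / 0.001000 A) = 9927 mA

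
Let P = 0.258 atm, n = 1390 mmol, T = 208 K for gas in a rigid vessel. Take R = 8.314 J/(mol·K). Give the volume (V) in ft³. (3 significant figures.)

From the ideal-gas law: V = nRT/P.
P = 0.258 atm = 26142 Pa; n = 1390 mmol = 1.390 mol; T = 208 K; R = 8.314 J/(mol·K).
V = 0.09195 m³
0.09195 m³ × (1 ft³ / 0.02832 m³) = 3.247 ft³

3.25 ft³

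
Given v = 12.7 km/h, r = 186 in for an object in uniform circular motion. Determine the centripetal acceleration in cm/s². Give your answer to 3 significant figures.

Directly: a = v²/r.
v = 12.7 km/h = 3.528 m/s; r = 186 in = 4.724 m.
a = 2.634 m/s²
2.634 m/s² × (1 cm/s² / 0.01000 m/s²) = 263.4 cm/s²

263 cm/s²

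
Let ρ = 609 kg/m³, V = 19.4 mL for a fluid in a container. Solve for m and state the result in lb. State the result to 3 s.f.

0.0260 lb

Rearranging: m = ρV.
ρ = 609 kg/m³; V = 19.4 mL = 1.940×10^-5 m³.
m = 0.01181 kg
0.01181 kg × (1 lb / 0.4536 kg) = 0.02605 lb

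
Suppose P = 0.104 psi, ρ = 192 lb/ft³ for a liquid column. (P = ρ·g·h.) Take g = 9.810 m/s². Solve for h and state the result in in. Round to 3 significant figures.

Rearranging: h = P/(ρ·g).
P = 0.104 psi = 717.1 Pa; ρ = 192 lb/ft³ = 3076 kg/m³; g = 9.810 m/s².
h = 0.02377 m
0.02377 m × (1 in / 0.02540 m) = 0.9357 in

0.936 in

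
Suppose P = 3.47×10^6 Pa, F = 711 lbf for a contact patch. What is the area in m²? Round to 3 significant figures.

Rearranging P = F/A for A: A = F/P.
P = 3.47×10^6 Pa; F = 711 lbf = 3163 N.
A = 9.114×10^-4 m²

9.11×10^-4 m²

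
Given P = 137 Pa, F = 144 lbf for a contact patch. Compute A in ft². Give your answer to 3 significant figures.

Rearranging: A = F/P.
P = 137 Pa; F = 144 lbf = 640.5 N.
A = 4.676 m²
4.676 m² × (1 ft² / 0.09290 m²) = 50.33 ft²

50.3 ft²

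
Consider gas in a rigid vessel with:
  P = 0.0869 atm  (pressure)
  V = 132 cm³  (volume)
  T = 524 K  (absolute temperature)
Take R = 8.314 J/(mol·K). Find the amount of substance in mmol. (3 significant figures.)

0.267 mmol

Rearranging PV = nRT for n: n = PV/(RT).
P = 0.0869 atm = 8805 Pa; V = 132 cm³ = 1.320×10^-4 m³; T = 524 K; R = 8.314 J/(mol·K).
n = 2.668×10^-4 mol
2.668×10^-4 mol × (1 mmol / 0.001000 mol) = 0.2668 mmol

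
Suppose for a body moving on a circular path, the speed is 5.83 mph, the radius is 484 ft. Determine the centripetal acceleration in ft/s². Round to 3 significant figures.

a is given directly by: a = v²/r.
v = 5.83 mph = 2.606 m/s; r = 484 ft = 147.5 m.
a = 0.04604 m/s²
0.04604 m/s² × (1 ft/s² / 0.3048 m/s²) = 0.1511 ft/s²

0.151 ft/s²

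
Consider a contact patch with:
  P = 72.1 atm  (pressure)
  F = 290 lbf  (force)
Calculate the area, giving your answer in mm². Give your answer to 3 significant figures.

Rearranging: A = F/P.
P = 72.1 atm = 7.306×10^6 Pa; F = 290 lbf = 1290 N.
A = 1.766×10^-4 m²
1.766×10^-4 m² × (1 mm² / 1.000×10^-6 m²) = 176.6 mm²

177 mm²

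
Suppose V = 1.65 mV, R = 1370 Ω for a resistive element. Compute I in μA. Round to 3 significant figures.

Rearranging: I = V/R.
V = 1.65 mV = 0.001650 V; R = 1370 Ω.
I = 1.204×10^-6 A
1.204×10^-6 A × (1 μA / 1.000×10^-6 A) = 1.204 μA

1.20 μA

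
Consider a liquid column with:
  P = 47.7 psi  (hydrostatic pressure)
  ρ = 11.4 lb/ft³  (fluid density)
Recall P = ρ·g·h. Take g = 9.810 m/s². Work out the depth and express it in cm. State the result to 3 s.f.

Solving P = ρ·g·h for h: h = P/(ρ·g).
P = 47.7 psi = 3.289×10^5 Pa; ρ = 11.4 lb/ft³ = 182.6 kg/m³; g = 9.810 m/s².
h = 183.6 m
183.6 m × (1 cm / 0.01000 m) = 18359 cm

18400 cm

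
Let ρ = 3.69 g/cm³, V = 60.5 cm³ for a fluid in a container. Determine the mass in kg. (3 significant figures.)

Rearranging ρ = m/V for m: m = ρV.
ρ = 3.69 g/cm³ = 3690 kg/m³; V = 60.5 cm³ = 6.050×10^-5 m³.
m = 0.2232 kg

0.223 kg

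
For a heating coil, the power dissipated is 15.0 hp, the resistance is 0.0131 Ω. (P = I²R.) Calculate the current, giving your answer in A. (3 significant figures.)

Solving P = I²R for I: I = √(P/R).
P = 15.0 hp = 11185 W; R = 0.0131 Ω.
I = 924.0 A

924 A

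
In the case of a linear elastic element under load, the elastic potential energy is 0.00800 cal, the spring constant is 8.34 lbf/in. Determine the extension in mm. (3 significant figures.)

Rearranging U = ½k·x² for x: x = √(2U/k).
U = 0.00800 cal = 0.03347 J; k = 8.34 lbf/in = 1461 N/m.
x = 0.006770 m
0.006770 m × (1 mm / 0.001000 m) = 6.770 mm

6.77 mm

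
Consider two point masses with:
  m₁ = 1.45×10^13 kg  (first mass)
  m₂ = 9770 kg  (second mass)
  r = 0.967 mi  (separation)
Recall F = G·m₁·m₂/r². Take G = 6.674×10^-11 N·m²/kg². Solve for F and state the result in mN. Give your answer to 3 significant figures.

From Newton's law of gravitation: F = Gm₁m₂/r².
m₁ = 1.45×10^13 kg; m₂ = 9770 kg; r = 0.967 mi = 1556 m; G = 6.674×10^-11 N·m²/kg².
F = 3.904 N
3.904 N × (1 mN / 0.001000 N) = 3904 mN

3900 mN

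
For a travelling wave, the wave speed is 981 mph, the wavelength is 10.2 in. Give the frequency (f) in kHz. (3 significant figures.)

1.69 kHz

Rearranging v = f·λ for f: f = v/λ.
v = 981 mph = 438.5 m/s; λ = 10.2 in = 0.2591 m.
f = 1693 Hz
1693 Hz × (1 kHz / 1000 Hz) = 1.693 kHz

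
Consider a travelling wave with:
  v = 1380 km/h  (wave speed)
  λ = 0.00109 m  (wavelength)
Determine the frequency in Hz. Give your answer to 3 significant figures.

3.52×10^5 Hz

Rearranging: f = v/λ.
v = 1380 km/h = 383.3 m/s; λ = 0.00109 m.
f = 3.517×10^5 Hz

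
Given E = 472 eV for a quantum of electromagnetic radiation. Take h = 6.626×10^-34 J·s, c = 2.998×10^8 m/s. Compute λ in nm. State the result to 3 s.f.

Solving E = h·c/λ for λ: λ = hc/E.
E = 472 eV = 7.562×10^-17 J; h = 6.626×10^-34 J·s; c = 2.998×10^8 m/s.
λ = 2.627×10^-9 m
2.627×10^-9 m × (1 nm / 1.000×10^-9 m) = 2.627 nm

2.63 nm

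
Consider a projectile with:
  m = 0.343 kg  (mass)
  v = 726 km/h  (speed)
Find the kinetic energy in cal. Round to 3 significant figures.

KE is given directly by: KE = ½mv².
m = 0.343 kg; v = 726 km/h = 201.7 m/s.
KE = 6975 J
6975 J × (1 cal / 4.184 J) = 1667 cal

1670 cal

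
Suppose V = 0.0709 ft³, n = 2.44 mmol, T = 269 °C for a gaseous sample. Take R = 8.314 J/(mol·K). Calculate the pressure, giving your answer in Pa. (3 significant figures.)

5480 Pa

From the ideal-gas law: P = nRT/V.
V = 0.0709 ft³ = 0.002008 m³; n = 2.44 mmol = 0.002440 mol; T = 269 °C = 542.1 K; R = 8.314 J/(mol·K).
P = 5478 Pa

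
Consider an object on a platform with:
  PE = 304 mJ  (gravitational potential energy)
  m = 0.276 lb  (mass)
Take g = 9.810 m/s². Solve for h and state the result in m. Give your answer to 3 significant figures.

0.248 m

Solving PE = m·g·h for h: h = PE/(m·g).
PE = 304 mJ = 0.3040 J; m = 0.276 lb = 0.1252 kg; g = 9.810 m/s².
h = 0.2475 m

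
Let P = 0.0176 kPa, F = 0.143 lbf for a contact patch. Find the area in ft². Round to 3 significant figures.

Rearranging P = F/A for A: A = F/P.
P = 0.0176 kPa = 17.60 Pa; F = 0.143 lbf = 0.6361 N.
A = 0.03614 m²
0.03614 m² × (1 ft² / 0.09290 m²) = 0.3890 ft²

0.389 ft²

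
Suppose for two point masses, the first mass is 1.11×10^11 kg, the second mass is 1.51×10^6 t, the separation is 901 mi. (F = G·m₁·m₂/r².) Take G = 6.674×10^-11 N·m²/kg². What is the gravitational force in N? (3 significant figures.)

F is given directly by: F = Gm₁m₂/r².
m₁ = 1.11×10^11 kg; m₂ = 1.51×10^6 t = 1.510×10^9 kg; r = 901 mi = 1.450×10^6 m; G = 6.674×10^-11 N·m²/kg².
F = 0.005320 N

0.00532 N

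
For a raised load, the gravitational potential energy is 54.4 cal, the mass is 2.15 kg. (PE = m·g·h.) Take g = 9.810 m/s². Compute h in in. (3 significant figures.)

425 in

Solving PE = m·g·h for h: h = PE/(m·g).
PE = 54.4 cal = 227.6 J; m = 2.15 kg; g = 9.810 m/s².
h = 10.79 m
10.79 m × (1 in / 0.02540 m) = 424.9 in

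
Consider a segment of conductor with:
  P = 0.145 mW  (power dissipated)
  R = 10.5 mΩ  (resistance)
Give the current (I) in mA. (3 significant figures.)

118 mA

Rearranging P = I²R for I: I = √(P/R).
P = 0.145 mW = 1.450×10^-4 W; R = 10.5 mΩ = 0.01050 Ω.
I = 0.1175 A
0.1175 A × (1 mA / 0.001000 A) = 117.5 mA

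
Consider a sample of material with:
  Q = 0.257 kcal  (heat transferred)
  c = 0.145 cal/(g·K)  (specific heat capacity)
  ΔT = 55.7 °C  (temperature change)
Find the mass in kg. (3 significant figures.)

Rearranging: m = Q/(c·ΔT).
Q = 0.257 kcal = 1075 J; c = 0.145 cal/(g·K) = 606.7 J/(kg·K); ΔT = 55.7 °C = 55.70 K.
m = 0.03182 kg

0.0318 kg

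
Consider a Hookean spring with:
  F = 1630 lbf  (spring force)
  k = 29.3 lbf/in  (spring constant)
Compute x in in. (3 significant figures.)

55.6 in

Rearranging: x = F/k.
F = 1630 lbf = 7251 N; k = 29.3 lbf/in = 5131 N/m.
x = 1.413 m
1.413 m × (1 in / 0.02540 m) = 55.63 in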